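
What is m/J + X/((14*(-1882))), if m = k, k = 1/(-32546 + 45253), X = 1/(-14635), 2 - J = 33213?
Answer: 36409197/162729153047487460 ≈ 2.2374e-10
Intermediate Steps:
J = -33211 (J = 2 - 1*33213 = 2 - 33213 = -33211)
X = -1/14635 ≈ -6.8329e-5
k = 1/12707 ≈ 7.8697e-5
m = 1/12707 ≈ 7.8697e-5
m/J + X/((14*(-1882))) = (1/12707)/(-33211) - 1/(14635*(14*(-1882))) = (1/12707)*(-1/33211) - 1/14635/(-26348) = -1/422012177 - 1/14635*(-1/26348) = -1/422012177 + 1/385602980 = 36409197/162729153047487460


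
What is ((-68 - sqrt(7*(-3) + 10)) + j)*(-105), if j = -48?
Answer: 12180 + 105*I*sqrt(11) ≈ 12180.0 + 348.25*I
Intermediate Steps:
((-68 - sqrt(7*(-3) + 10)) + j)*(-105) = ((-68 - sqrt(7*(-3) + 10)) - 48)*(-105) = ((-68 - sqrt(-21 + 10)) - 48)*(-105) = ((-68 - sqrt(-11)) - 48)*(-105) = ((-68 - I*sqrt(11)) - 48)*(-105) = (-116 - I*sqrt(11))*(-105) = 12180 + 105*I*sqrt(11)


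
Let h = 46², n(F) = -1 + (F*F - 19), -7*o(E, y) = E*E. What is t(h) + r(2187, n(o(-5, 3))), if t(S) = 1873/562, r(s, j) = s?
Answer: 1230967/562 ≈ 2190.3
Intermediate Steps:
o(E, y) = -E²/7 (o(E, y) = -E*E/7 = -E²/7)
n(F) = -20 + F² (n(F) = -1 + (F² - 19) = -1 + (-19 + F²) = -20 + F²)
h = 2116
t(S) = 1873/562 (t(S) = 1873*(1/562) = 1873/562)
t(h) + r(2187, n(o(-5, 3))) = 1873/562 + 2187 = 1230967/562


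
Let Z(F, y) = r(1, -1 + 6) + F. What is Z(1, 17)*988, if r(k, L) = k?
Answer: 1976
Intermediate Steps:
Z(F, y) = 1 + F
Z(1, 17)*988 = (1 + 1)*988 = 2*988 = 1976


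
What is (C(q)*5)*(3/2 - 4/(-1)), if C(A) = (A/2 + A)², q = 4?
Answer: 990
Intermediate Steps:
C(A) = 9*A²/4 (C(A) = (A*(½) + A)² = (A/2 + A)² = (3*A/2)² = 9*A²/4)
(C(q)*5)*(3/2 - 4/(-1)) = (((9/4)*4²)*5)*(3/2 - 4/(-1)) = (((9/4)*16)*5)*(3*(½) - 4*(-1)) = (36*5)*(3/2 + 4) = 180*(11/2) = 990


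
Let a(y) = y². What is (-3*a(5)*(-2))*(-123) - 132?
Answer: -18582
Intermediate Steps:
(-3*a(5)*(-2))*(-123) - 132 = (-3*5²*(-2))*(-123) - 132 = (-3*25*(-2))*(-123) - 132 = -75*(-2)*(-123) - 132 = 150*(-123) - 132 = -18450 - 132 = -18582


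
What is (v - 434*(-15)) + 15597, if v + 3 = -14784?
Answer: 7320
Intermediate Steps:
v = -14787 (v = -3 - 14784 = -14787)
(v - 434*(-15)) + 15597 = (-14787 - 434*(-15)) + 15597 = (-14787 + 6510) + 15597 = -8277 + 15597 = 7320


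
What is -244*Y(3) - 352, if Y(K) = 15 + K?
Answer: -4744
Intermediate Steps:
-244*Y(3) - 352 = -244*(15 + 3) - 352 = -244*18 - 352 = -4392 - 352 = -4744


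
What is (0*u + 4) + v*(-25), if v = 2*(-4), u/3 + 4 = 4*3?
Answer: 204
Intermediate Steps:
u = 24 (u = -12 + 3*(4*3) = -12 + 3*12 = -12 + 36 = 24)
v = -8
(0*u + 4) + v*(-25) = (0*24 + 4) - 8*(-25) = (0 + 4) + 200 = 4 + 200 = 204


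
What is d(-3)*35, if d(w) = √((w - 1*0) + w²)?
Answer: 35*√6 ≈ 85.732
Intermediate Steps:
d(w) = √(w + w²) (d(w) = √((w + 0) + w²) = √(w + w²))
d(-3)*35 = √(-3*(1 - 3))*35 = √(-3*(-2))*35 = √6*35 = 35*√6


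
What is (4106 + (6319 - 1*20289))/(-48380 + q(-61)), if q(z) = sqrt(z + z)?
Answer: 79536720/390104087 + 1644*I*sqrt(122)/390104087 ≈ 0.20389 + 4.6548e-5*I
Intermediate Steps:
q(z) = sqrt(2)*sqrt(z) (q(z) = sqrt(2*z) = sqrt(2)*sqrt(z))
(4106 + (6319 - 1*20289))/(-48380 + q(-61)) = (4106 + (6319 - 1*20289))/(-48380 + sqrt(2)*sqrt(-61)) = (4106 + (6319 - 20289))/(-48380 + sqrt(2)*(I*sqrt(61))) = (4106 - 13970)/(-48380 + I*sqrt(122)) = -9864/(-48380 + I*sqrt(122))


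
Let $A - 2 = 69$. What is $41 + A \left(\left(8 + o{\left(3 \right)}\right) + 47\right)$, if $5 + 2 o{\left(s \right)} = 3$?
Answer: $3875$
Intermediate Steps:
$A = 71$ ($A = 2 + 69 = 71$)
$o{\left(s \right)} = -1$ ($o{\left(s \right)} = - \frac{5}{2} + \frac{1}{2} \cdot 3 = - \frac{5}{2} + \frac{3}{2} = -1$)
$41 + A \left(\left(8 + o{\left(3 \right)}\right) + 47\right) = 41 + 71 \left(\left(8 - 1\right) + 47\right) = 41 + 71 \left(7 + 47\right) = 41 + 71 \cdot 54 = 41 + 3834 = 3875$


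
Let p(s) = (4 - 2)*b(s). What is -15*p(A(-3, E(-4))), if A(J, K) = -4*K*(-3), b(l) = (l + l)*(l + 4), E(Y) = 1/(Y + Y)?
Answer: 225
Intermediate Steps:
E(Y) = 1/(2*Y)
b(l) = 2*l*(4 + l) (b(l) = (2*l)*(4 + l) = 2*l*(4 + l))
A(J, K) = 12*K
p(s) = 4*s*(4 + s) (p(s) = (4 - 2)*(2*s*(4 + s)) = 2*(2*s*(4 + s)) = 4*s*(4 + s))
-15*p(A(-3, E(-4))) = -60*12*((½)/(-4))*(4 + 12*((½)/(-4))) = -60*12*((½)*(-¼))*(4 + 12*((½)*(-¼))) = -60*12*(-⅛)*(4 + 12*(-⅛)) = -60*(-3)*(4 - 3/2)/2 = -60*(-3)*5/(2*2) = -15*(-15) = 225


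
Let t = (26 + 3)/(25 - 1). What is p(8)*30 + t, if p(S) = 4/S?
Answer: 389/24 ≈ 16.208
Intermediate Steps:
t = 29/24 ≈ 1.2083
p(8)*30 + t = (4/8)*30 + 29/24 = (4*(1/8))*30 + 29/24 = (1/2)*30 + 29/24 = 15 + 29/24 = 389/24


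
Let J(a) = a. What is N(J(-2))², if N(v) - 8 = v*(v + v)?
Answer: 256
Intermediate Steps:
N(v) = 8 + 2*v² (N(v) = 8 + v*(v + v) = 8 + v*(2*v) = 8 + 2*v²)
N(J(-2))² = (8 + 2*(-2)²)² = (8 + 2*4)² = (8 + 8)² = 16² = 256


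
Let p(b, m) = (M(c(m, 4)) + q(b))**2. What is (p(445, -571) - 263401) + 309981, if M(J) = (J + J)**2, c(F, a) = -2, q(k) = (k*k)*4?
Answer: 627447804036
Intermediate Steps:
q(k) = 4*k**2 (q(k) = k**2*4 = 4*k**2)
M(J) = 4*J**2 (M(J) = (2*J)**2 = 4*J**2)
p(b, m) = (16 + 4*b**2)**2 (p(b, m) = (4*(-2)**2 + 4*b**2)**2 = (4*4 + 4*b**2)**2 = (16 + 4*b**2)**2)
(p(445, -571) - 263401) + 309981 = (16*(4 + 445**2)**2 - 263401) + 309981 = (16*(4 + 198025)**2 - 263401) + 309981 = (16*198029**2 - 263401) + 309981 = (16*39215484841 - 263401) + 309981 = (627447757456 - 263401) + 309981 = 627447494055 + 309981 = 627447804036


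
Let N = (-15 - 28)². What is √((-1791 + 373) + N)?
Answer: √431 ≈ 20.761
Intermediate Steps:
N = 1849 (N = (-43)² = 1849)
√((-1791 + 373) + N) = √((-1791 + 373) + 1849) = √(-1418 + 1849) = √431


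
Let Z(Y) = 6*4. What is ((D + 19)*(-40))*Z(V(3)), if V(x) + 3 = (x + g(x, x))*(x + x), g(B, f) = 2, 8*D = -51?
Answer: -12120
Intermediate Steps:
D = -51/8 (D = (⅛)*(-51) = -51/8 ≈ -6.3750)
V(x) = -3 + 2*x*(2 + x) (V(x) = -3 + (x + 2)*(x + x) = -3 + (2 + x)*(2*x) = -3 + 2*x*(2 + x))
Z(Y) = 24
((D + 19)*(-40))*Z(V(3)) = ((-51/8 + 19)*(-40))*24 = ((101/8)*(-40))*24 = -505*24 = -12120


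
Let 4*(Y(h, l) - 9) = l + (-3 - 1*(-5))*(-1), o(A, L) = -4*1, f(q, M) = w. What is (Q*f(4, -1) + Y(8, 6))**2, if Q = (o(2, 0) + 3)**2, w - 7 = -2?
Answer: 225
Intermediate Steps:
w = 5 (w = 7 - 2 = 5)
f(q, M) = 5
o(A, L) = -4
Y(h, l) = 17/2 + l/4 (Y(h, l) = 9 + (l + (-3 - 1*(-5))*(-1))/4 = 9 + (l + (-3 + 5)*(-1))/4 = 9 + (l + 2*(-1))/4 = 9 + (l - 2)/4 = 9 + (-2 + l)/4 = 9 + (-1/2 + l/4) = 17/2 + l/4)
Q = 1 (Q = (-4 + 3)**2 = (-1)**2 = 1)
(Q*f(4, -1) + Y(8, 6))**2 = (1*5 + (17/2 + (1/4)*6))**2 = (5 + (17/2 + 3/2))**2 = (5 + 10)**2 = 15**2 = 225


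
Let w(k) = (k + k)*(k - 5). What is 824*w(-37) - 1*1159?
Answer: 2559833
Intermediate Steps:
w(k) = 2*k*(-5 + k) (w(k) = (2*k)*(-5 + k) = 2*k*(-5 + k))
824*w(-37) - 1*1159 = 824*(2*(-37)*(-5 - 37)) - 1*1159 = 824*(2*(-37)*(-42)) - 1159 = 824*3108 - 1159 = 2560992 - 1159 = 2559833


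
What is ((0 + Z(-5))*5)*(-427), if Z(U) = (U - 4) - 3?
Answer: 25620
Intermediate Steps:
Z(U) = -7 + U (Z(U) = (-4 + U) - 3 = -7 + U)
((0 + Z(-5))*5)*(-427) = ((0 + (-7 - 5))*5)*(-427) = ((0 - 12)*5)*(-427) = -12*5*(-427) = -60*(-427) = 25620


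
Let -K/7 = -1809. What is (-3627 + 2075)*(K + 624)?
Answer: -20621424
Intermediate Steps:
K = 12663 (K = -7*(-1809) = 12663)
(-3627 + 2075)*(K + 624) = (-3627 + 2075)*(12663 + 624) = -1552*13287 = -20621424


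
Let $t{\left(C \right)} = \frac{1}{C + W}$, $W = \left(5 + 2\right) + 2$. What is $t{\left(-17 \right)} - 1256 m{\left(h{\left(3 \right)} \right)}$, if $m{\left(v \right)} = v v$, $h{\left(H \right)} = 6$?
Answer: $- \frac{361729}{8} \approx -45216.0$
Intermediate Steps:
$m{\left(v \right)} = v^{2}$
$W = 9$ ($W = 7 + 2 = 9$)
$t{\left(C \right)} = \frac{1}{9 + C}$ ($t{\left(C \right)} = \frac{1}{C + 9} = \frac{1}{9 + C}$)
$t{\left(-17 \right)} - 1256 m{\left(h{\left(3 \right)} \right)} = \frac{1}{9 - 17} - 1256 \cdot 6^{2} = \frac{1}{-8} - 45216 = - \frac{1}{8} - 45216 = - \frac{361729}{8}$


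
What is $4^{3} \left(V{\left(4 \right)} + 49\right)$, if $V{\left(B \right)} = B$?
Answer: $3392$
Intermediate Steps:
$4^{3} \left(V{\left(4 \right)} + 49\right) = 4^{3} \left(4 + 49\right) = 64 \cdot 53 = 3392$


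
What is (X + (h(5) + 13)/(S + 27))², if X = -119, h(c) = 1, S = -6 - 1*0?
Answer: 126025/9 ≈ 14003.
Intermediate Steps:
S = -6 (S = -6 + 0 = -6)
(X + (h(5) + 13)/(S + 27))² = (-119 + (1 + 13)/(-6 + 27))² = (-119 + 14/21)² = (-119 + 14*(1/21))² = (-119 + ⅔)² = (-355/3)² = 126025/9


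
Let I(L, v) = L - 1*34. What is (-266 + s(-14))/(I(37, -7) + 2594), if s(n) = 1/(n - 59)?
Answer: -19419/189581 ≈ -0.10243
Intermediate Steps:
I(L, v) = -34 + L (I(L, v) = L - 34 = -34 + L)
s(n) = 1/(-59 + n)
(-266 + s(-14))/(I(37, -7) + 2594) = (-266 + 1/(-59 - 14))/((-34 + 37) + 2594) = (-266 + 1/(-73))/(3 + 2594) = (-266 - 1/73)/2597 = -19419/73*1/2597 = -19419/189581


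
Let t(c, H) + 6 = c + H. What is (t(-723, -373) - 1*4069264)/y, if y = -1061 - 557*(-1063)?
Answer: -2035183/295515 ≈ -6.8869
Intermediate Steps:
t(c, H) = -6 + H + c (t(c, H) = -6 + (c + H) = -6 + (H + c) = -6 + H + c)
y = 591030 (y = -1061 + 592091 = 591030)
(t(-723, -373) - 1*4069264)/y = ((-6 - 373 - 723) - 1*4069264)/591030 = (-1102 - 4069264)*(1/591030) = -4070366*1/591030 = -2035183/295515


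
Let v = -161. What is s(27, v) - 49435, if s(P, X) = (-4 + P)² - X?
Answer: -48745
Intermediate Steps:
s(27, v) - 49435 = ((-4 + 27)² - 1*(-161)) - 49435 = (23² + 161) - 49435 = (529 + 161) - 49435 = 690 - 49435 = -48745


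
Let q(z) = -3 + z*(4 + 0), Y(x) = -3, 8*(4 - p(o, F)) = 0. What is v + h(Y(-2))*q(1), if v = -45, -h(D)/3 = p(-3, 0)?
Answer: -57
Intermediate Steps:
p(o, F) = 4 (p(o, F) = 4 - 1/8*0 = 4 + 0 = 4)
h(D) = -12 (h(D) = -3*4 = -12)
q(z) = -3 + 4*z (q(z) = -3 + z*4 = -3 + 4*z)
v + h(Y(-2))*q(1) = -45 - 12*(-3 + 4*1) = -45 - 12*(-3 + 4) = -45 - 12*1 = -45 - 12 = -57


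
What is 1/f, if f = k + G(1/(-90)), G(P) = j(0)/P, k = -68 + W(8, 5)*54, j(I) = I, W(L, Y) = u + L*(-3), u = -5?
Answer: -1/1634 ≈ -0.00061200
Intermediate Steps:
W(L, Y) = -5 - 3*L (W(L, Y) = -5 + L*(-3) = -5 - 3*L)
k = -1634 (k = -68 + (-5 - 3*8)*54 = -68 + (-5 - 24)*54 = -68 - 29*54 = -68 - 1566 = -1634)
G(P) = 0 (G(P) = 0/P = 0)
f = -1634 (f = -1634 + 0 = -1634)
1/f = 1/(-1634) = -1/1634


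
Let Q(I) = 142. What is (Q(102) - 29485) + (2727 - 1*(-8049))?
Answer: -18567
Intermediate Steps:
(Q(102) - 29485) + (2727 - 1*(-8049)) = (142 - 29485) + (2727 - 1*(-8049)) = -29343 + (2727 + 8049) = -29343 + 10776 = -18567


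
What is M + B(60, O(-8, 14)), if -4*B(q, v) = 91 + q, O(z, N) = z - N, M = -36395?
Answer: -145731/4 ≈ -36433.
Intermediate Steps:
B(q, v) = -91/4 - q/4 (B(q, v) = -(91 + q)/4 = -91/4 - q/4)
M + B(60, O(-8, 14)) = -36395 + (-91/4 - ¼*60) = -36395 + (-91/4 - 15) = -36395 - 151/4 = -145731/4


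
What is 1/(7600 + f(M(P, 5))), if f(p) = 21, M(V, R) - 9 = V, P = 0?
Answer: 1/7621 ≈ 0.00013122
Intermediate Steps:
M(V, R) = 9 + V
1/(7600 + f(M(P, 5))) = 1/(7600 + 21) = 1/7621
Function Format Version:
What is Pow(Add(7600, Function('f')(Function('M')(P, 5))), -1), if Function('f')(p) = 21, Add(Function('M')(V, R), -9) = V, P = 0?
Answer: Rational(1, 7621) ≈ 0.00013122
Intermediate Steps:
Function('M')(V, R) = Add(9, V)
Pow(Add(7600, Function('f')(Function('M')(P, 5))), -1) = Pow(Add(7600, 21), -1) = Pow(7621, -1) = Rational(1, 7621)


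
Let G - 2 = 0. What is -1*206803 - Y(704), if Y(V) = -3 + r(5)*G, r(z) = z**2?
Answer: -206850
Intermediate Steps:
G = 2 (G = 2 + 0 = 2)
Y(V) = 47 (Y(V) = -3 + 5**2*2 = -3 + 25*2 = -3 + 50 = 47)
-1*206803 - Y(704) = -1*206803 - 1*47 = -206803 - 47 = -206850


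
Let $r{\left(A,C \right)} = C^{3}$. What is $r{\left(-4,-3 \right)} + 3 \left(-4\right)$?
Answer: $-39$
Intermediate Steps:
$r{\left(-4,-3 \right)} + 3 \left(-4\right) = \left(-3\right)^{3} + 3 \left(-4\right) = -27 - 12 = -39$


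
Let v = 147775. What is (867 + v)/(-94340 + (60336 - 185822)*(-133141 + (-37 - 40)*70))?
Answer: 74321/8691803363 ≈ 8.5507e-6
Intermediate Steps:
(867 + v)/(-94340 + (60336 - 185822)*(-133141 + (-37 - 40)*70)) = (867 + 147775)/(-94340 + (60336 - 185822)*(-133141 + (-37 - 40)*70)) = 148642/(-94340 - 125486*(-133141 - 77*70)) = 148642/(-94340 - 125486*(-133141 - 5390)) = 148642/(-94340 - 125486*(-138531)) = 148642/(-94340 + 17383701066) = 148642/17383606726 = 148642*(1/17383606726) = 74321/8691803363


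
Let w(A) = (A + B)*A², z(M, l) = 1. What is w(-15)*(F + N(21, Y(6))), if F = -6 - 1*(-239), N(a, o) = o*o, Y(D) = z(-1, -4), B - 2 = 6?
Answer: -368550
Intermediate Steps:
B = 8 (B = 2 + 6 = 8)
Y(D) = 1
N(a, o) = o²
F = 233 (F = -6 + 239 = 233)
w(A) = A²*(8 + A) (w(A) = (A + 8)*A² = (8 + A)*A² = A²*(8 + A))
w(-15)*(F + N(21, Y(6))) = ((-15)²*(8 - 15))*(233 + 1²) = (225*(-7))*(233 + 1) = -1575*234 = -368550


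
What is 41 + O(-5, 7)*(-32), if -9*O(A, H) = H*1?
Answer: 593/9 ≈ 65.889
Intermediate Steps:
O(A, H) = -H/9
41 + O(-5, 7)*(-32) = 41 - ⅑*7*(-32) = 41 - 7/9*(-32) = 41 + 224/9 = 593/9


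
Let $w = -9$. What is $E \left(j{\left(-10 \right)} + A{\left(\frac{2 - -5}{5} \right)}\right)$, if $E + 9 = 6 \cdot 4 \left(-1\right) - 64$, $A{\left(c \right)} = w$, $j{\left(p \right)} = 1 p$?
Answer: $1843$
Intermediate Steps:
$j{\left(p \right)} = p$
$A{\left(c \right)} = -9$
$E = -97$ ($E = -9 - \left(64 - 6 \cdot 4 \left(-1\right)\right) = -9 + \left(24 \left(-1\right) - 64\right) = -9 - 88 = -97$)
$E \left(j{\left(-10 \right)} + A{\left(\frac{2 - -5}{5} \right)}\right) = - 97 \left(-10 - 9\right) = \left(-97\right) \left(-19\right) = 1843$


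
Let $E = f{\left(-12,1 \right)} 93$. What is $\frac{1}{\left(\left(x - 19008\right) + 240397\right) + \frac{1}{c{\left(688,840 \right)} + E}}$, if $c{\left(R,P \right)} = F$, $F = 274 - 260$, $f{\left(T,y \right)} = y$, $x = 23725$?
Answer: $\frac{107}{26227199} \approx 4.0797 \cdot 10^{-6}$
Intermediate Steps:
$E = 93$ ($E = 1 \cdot 93 = 93$)
$F = 14$ ($F = 274 - 260 = 14$)
$c{\left(R,P \right)} = 14$
$\frac{1}{\left(\left(x - 19008\right) + 240397\right) + \frac{1}{c{\left(688,840 \right)} + E}} = \frac{1}{\left(\left(23725 - 19008\right) + 240397\right) + \frac{1}{14 + 93}} = \frac{1}{\left(\left(23725 - 19008\right) + 240397\right) + \frac{1}{107}} = \frac{1}{\left(4717 + 240397\right) + \frac{1}{107}} = \frac{1}{245114 + \frac{1}{107}} = \frac{1}{\frac{26227199}{107}} = \frac{107}{26227199}$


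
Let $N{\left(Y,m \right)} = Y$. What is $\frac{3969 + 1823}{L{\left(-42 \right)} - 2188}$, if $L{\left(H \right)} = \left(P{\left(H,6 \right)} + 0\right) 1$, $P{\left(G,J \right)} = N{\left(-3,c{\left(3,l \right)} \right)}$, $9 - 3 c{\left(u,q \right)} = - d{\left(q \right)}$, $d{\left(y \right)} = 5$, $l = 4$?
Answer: $- \frac{5792}{2191} \approx -2.6435$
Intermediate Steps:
$c{\left(u,q \right)} = \frac{14}{3}$ ($c{\left(u,q \right)} = 3 - \frac{\left(-1\right) 5}{3} = 3 - - \frac{5}{3} = 3 + \frac{5}{3} = \frac{14}{3}$)
$P{\left(G,J \right)} = -3$
$L{\left(H \right)} = -3$ ($L{\left(H \right)} = \left(-3 + 0\right) 1 = \left(-3\right) 1 = -3$)
$\frac{3969 + 1823}{L{\left(-42 \right)} - 2188} = \frac{3969 + 1823}{-3 - 2188} = \frac{5792}{-2191} = 5792 \left(- \frac{1}{2191}\right) = - \frac{5792}{2191}$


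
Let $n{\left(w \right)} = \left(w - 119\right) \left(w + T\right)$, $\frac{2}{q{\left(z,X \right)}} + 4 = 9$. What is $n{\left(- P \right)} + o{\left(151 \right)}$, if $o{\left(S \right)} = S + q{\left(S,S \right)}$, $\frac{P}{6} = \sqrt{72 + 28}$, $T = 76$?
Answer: $- \frac{13563}{5} \approx -2712.6$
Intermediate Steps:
$q{\left(z,X \right)} = \frac{2}{5}$ ($q{\left(z,X \right)} = \frac{2}{-4 + 9} = \frac{2}{5}$)
$P = 60$ ($P = 6 \sqrt{72 + 28} = 6 \sqrt{100} = 6 \cdot 10 = 60$)
$o{\left(S \right)} = \frac{2}{5} + S$ ($o{\left(S \right)} = S + \frac{2}{5} = \frac{2}{5} + S$)
$n{\left(w \right)} = \left(-119 + w\right) \left(76 + w\right)$ ($n{\left(w \right)} = \left(w - 119\right) \left(w + 76\right) = \left(-119 + w\right) \left(76 + w\right)$)
$n{\left(- P \right)} + o{\left(151 \right)} = \left(-9044 + \left(\left(-1\right) 60\right)^{2} - 43 \left(\left(-1\right) 60\right)\right) + \left(\frac{2}{5} + 151\right) = \left(-9044 + \left(-60\right)^{2} - -2580\right) + \frac{757}{5} = \left(-9044 + 3600 + 2580\right) + \frac{757}{5} = -2864 + \frac{757}{5} = - \frac{13563}{5}$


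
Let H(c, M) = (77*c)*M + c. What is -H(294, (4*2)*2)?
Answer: -362502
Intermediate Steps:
H(c, M) = c + 77*M*c (H(c, M) = 77*M*c + c = c + 77*M*c)
-H(294, (4*2)*2) = -294*(1 + 77*((4*2)*2)) = -294*(1 + 77*(8*2)) = -294*(1 + 77*16) = -294*(1 + 1232) = -294*1233 = -1*362502 = -362502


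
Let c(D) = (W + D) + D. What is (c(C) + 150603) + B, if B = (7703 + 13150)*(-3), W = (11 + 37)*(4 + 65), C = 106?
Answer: 91568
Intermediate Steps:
W = 3312 (W = 48*69 = 3312)
B = -62559 (B = 20853*(-3) = -62559)
c(D) = 3312 + 2*D (c(D) = (3312 + D) + D = 3312 + 2*D)
(c(C) + 150603) + B = ((3312 + 2*106) + 150603) - 62559 = ((3312 + 212) + 150603) - 62559 = (3524 + 150603) - 62559 = 154127 - 62559 = 91568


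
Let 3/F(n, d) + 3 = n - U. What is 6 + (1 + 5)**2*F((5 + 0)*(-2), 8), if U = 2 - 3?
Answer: -3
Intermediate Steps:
U = -1
F(n, d) = 3/(-2 + n) (F(n, d) = 3/(-3 + (n - 1*(-1))) = 3/(-3 + (n + 1)) = 3/(-3 + (1 + n)) = 3/(-2 + n))
6 + (1 + 5)**2*F((5 + 0)*(-2), 8) = 6 + (1 + 5)**2*(3/(-2 + (5 + 0)*(-2))) = 6 + 6**2*(3/(-2 + 5*(-2))) = 6 + 36*(3/(-2 - 10)) = 6 + 36*(3/(-12)) = 6 + 36*(3*(-1/12)) = 6 + 36*(-1/4) = 6 - 9 = -3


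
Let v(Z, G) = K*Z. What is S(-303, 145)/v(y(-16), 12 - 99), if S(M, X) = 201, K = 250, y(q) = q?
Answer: -201/4000 ≈ -0.050250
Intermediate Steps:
v(Z, G) = 250*Z
S(-303, 145)/v(y(-16), 12 - 99) = 201/((250*(-16))) = 201/(-4000) = 201*(-1/4000) = -201/4000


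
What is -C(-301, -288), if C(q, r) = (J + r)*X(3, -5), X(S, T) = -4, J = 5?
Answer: -1132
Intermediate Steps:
C(q, r) = -20 - 4*r (C(q, r) = (5 + r)*(-4) = -20 - 4*r)
-C(-301, -288) = -(-20 - 4*(-288)) = -(-20 + 1152) = -1*1132 = -1132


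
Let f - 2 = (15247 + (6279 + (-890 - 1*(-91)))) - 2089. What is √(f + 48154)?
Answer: √66794 ≈ 258.45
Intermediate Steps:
f = 18640 (f = 2 + ((15247 + (6279 + (-890 - 1*(-91)))) - 2089) = 2 + ((15247 + (6279 + (-890 + 91))) - 2089) = 2 + ((15247 + (6279 - 799)) - 2089) = 2 + ((15247 + 5480) - 2089) = 2 + (20727 - 2089) = 2 + 18638 = 18640)
√(f + 48154) = √(18640 + 48154) = √66794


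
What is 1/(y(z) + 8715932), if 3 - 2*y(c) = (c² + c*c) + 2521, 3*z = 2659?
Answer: 9/71361776 ≈ 1.2612e-7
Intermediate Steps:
z = 2659/3 (z = (⅓)*2659 = 2659/3 ≈ 886.33)
y(c) = -1259 - c² (y(c) = 3/2 - ((c² + c*c) + 2521)/2 = 3/2 - ((c² + c²) + 2521)/2 = 3/2 - (2*c² + 2521)/2 = 3/2 - (2521 + 2*c²)/2 = 3/2 + (-2521/2 - c²) = -1259 - c²)
1/(y(z) + 8715932) = 1/((-1259 - (2659/3)²) + 8715932) = 1/((-1259 - 1*7070281/9) + 8715932) = 1/((-1259 - 7070281/9) + 8715932) = 1/(-7081612/9 + 8715932) = 1/(71361776/9) = 9/71361776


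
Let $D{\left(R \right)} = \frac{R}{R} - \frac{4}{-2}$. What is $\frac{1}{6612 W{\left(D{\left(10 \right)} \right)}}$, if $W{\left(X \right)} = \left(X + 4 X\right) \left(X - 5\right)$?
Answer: $- \frac{1}{198360} \approx -5.0413 \cdot 10^{-6}$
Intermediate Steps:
$D{\left(R \right)} = 3$ ($D{\left(R \right)} = 1 - -2 = 1 + 2 = 3$)
$W{\left(X \right)} = 5 X \left(-5 + X\right)$
$\frac{1}{6612 W{\left(D{\left(10 \right)} \right)}} = \frac{1}{6612 \cdot 5 \cdot 3 \left(-5 + 3\right)} = \frac{1}{6612 \cdot 5 \cdot 3 \left(-2\right)} = \frac{1}{6612 \left(-30\right)} = \frac{1}{6612} \left(- \frac{1}{30}\right) = - \frac{1}{198360}$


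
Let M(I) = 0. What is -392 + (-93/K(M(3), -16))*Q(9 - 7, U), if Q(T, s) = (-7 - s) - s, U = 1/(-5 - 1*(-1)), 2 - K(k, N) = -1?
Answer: -381/2 ≈ -190.50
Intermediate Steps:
K(k, N) = 3 (K(k, N) = 2 - 1*(-1) = 2 + 1 = 3)
U = -¼ (U = 1/(-5 + 1) = 1/(-4) = -¼ ≈ -0.25000)
Q(T, s) = -7 - 2*s
-392 + (-93/K(M(3), -16))*Q(9 - 7, U) = -392 + (-93/3)*(-7 - 2*(-¼)) = -392 + (-93*⅓)*(-7 + ½) = -392 - 31*(-13/2) = -392 + 403/2 = -381/2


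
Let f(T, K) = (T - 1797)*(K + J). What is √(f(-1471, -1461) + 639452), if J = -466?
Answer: 2*√1734222 ≈ 2633.8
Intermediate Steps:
f(T, K) = (-1797 + T)*(-466 + K) (f(T, K) = (T - 1797)*(K - 466) = (-1797 + T)*(-466 + K))
√(f(-1471, -1461) + 639452) = √((837402 - 1797*(-1461) - 466*(-1471) - 1461*(-1471)) + 639452) = √((837402 + 2625417 + 685486 + 2149131) + 639452) = √(6297436 + 639452) = √6936888 = 2*√1734222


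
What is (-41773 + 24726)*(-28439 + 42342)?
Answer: -237004441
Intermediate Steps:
(-41773 + 24726)*(-28439 + 42342) = -17047*13903 = -237004441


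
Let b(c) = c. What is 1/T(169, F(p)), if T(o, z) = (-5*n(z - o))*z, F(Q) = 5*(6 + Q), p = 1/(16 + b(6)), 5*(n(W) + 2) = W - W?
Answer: 11/3325 ≈ 0.0033083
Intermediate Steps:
n(W) = -2 (n(W) = -2 + (W - W)/5 = -2 + (⅕)*0 = -2 + 0 = -2)
p = 1/22 (p = 1/(16 + 6) = 1/22 ≈ 0.045455)
F(Q) = 30 + 5*Q
T(o, z) = 10*z (T(o, z) = (-5*(-2))*z = 10*z)
1/T(169, F(p)) = 1/(10*(30 + 5*(1/22))) = 1/(10*(30 + 5/22)) = 1/(10*(665/22)) = 1/(3325/11) = 11/3325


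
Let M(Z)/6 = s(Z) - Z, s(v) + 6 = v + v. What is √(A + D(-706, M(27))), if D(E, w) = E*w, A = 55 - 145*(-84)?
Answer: I*√76721 ≈ 276.99*I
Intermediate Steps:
A = 12235 (A = 55 + 12180 = 12235)
s(v) = -6 + 2*v (s(v) = -6 + (v + v) = -6 + 2*v)
M(Z) = -36 + 6*Z (M(Z) = 6*((-6 + 2*Z) - Z) = 6*(-6 + Z) = -36 + 6*Z)
√(A + D(-706, M(27))) = √(12235 - 706*(-36 + 6*27)) = √(12235 - 706*(-36 + 162)) = √(12235 - 706*126) = √(12235 - 88956) = √(-76721) = I*√76721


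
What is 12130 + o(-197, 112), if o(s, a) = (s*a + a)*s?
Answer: 4336674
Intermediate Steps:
o(s, a) = s*(a + a*s) (o(s, a) = (a*s + a)*s = (a + a*s)*s = s*(a + a*s))
12130 + o(-197, 112) = 12130 + 112*(-197)*(1 - 197) = 12130 + 112*(-197)*(-196) = 12130 + 4324544 = 4336674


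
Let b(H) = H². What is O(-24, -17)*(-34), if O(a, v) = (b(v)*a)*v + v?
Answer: -4008430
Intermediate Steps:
O(a, v) = v + a*v³ (O(a, v) = (v²*a)*v + v = (a*v²)*v + v = a*v³ + v = v + a*v³)
O(-24, -17)*(-34) = (-17 - 24*(-17)³)*(-34) = (-17 - 24*(-4913))*(-34) = (-17 + 117912)*(-34) = 117895*(-34) = -4008430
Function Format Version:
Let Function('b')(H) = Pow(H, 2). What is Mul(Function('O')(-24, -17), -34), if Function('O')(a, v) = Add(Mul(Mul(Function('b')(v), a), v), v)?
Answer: -4008430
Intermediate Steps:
Function('O')(a, v) = Add(v, Mul(a, Pow(v, 3))) (Function('O')(a, v) = Add(Mul(Mul(Pow(v, 2), a), v), v) = Add(Mul(Mul(a, Pow(v, 2)), v), v) = Add(Mul(a, Pow(v, 3)), v) = Add(v, Mul(a, Pow(v, 3))))
Mul(Function('O')(-24, -17), -34) = Mul(Add(-17, Mul(-24, Pow(-17, 3))), -34) = Mul(Add(-17, Mul(-24, -4913)), -34) = Mul(Add(-17, 117912), -34) = Mul(117895, -34) = -4008430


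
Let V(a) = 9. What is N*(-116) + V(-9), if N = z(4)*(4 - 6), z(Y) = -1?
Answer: -223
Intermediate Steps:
N = 2 (N = -(4 - 6) = -1*(-2) = 2)
N*(-116) + V(-9) = 2*(-116) + 9 = -232 + 9 = -223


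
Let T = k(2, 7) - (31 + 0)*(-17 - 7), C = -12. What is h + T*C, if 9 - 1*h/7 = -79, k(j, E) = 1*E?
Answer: -8396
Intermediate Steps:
k(j, E) = E
h = 616 (h = 63 - 7*(-79) = 63 + 553 = 616)
T = 751 (T = 7 - (31 + 0)*(-17 - 7) = 7 - 31*(-24) = 7 - 1*(-744) = 7 + 744 = 751)
h + T*C = 616 + 751*(-12) = 616 - 9012 = -8396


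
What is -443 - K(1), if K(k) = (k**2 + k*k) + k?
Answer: -446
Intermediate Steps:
K(k) = k + 2*k**2 (K(k) = (k**2 + k**2) + k = 2*k**2 + k = k + 2*k**2)
-443 - K(1) = -443 - (1 + 2*1) = -443 - (1 + 2) = -443 - 3 = -446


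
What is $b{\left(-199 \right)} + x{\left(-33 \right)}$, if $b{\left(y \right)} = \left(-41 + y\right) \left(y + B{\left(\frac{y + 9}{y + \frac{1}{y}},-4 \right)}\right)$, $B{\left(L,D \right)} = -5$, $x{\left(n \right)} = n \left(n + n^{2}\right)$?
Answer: $14112$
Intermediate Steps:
$b{\left(y \right)} = \left(-41 + y\right) \left(-5 + y\right)$ ($b{\left(y \right)} = \left(-41 + y\right) \left(y - 5\right) = \left(-41 + y\right) \left(-5 + y\right)$)
$b{\left(-199 \right)} + x{\left(-33 \right)} = \left(205 + \left(-199\right)^{2} - -9154\right) + \left(-33\right)^{2} \left(1 - 33\right) = \left(205 + 39601 + 9154\right) + 1089 \left(-32\right) = 48960 - 34848 = 14112$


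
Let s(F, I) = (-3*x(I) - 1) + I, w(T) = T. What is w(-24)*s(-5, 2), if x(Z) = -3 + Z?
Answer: -96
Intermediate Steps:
s(F, I) = 8 - 2*I (s(F, I) = (-3*(-3 + I) - 1) + I = ((9 - 3*I) - 1) + I = (8 - 3*I) + I = 8 - 2*I)
w(-24)*s(-5, 2) = -24*(8 - 2*2) = -24*(8 - 4) = -24*4 = -96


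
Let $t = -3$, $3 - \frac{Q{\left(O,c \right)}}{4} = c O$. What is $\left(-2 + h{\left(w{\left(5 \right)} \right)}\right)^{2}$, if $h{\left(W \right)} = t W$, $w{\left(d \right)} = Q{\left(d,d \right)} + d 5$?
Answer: $34969$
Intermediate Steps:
$Q{\left(O,c \right)} = 12 - 4 O c$ ($Q{\left(O,c \right)} = 12 - 4 c O = 12 - 4 O c$)
$w{\left(d \right)} = 12 - 4 d^{2} + 5 d$ ($w{\left(d \right)} = \left(12 - 4 d d\right) + d 5 = \left(12 - 4 d^{2}\right) + 5 d = 12 - 4 d^{2} + 5 d$)
$h{\left(W \right)} = - 3 W$
$\left(-2 + h{\left(w{\left(5 \right)} \right)}\right)^{2} = \left(-2 - 3 \left(12 - 4 \cdot 5^{2} + 5 \cdot 5\right)\right)^{2} = \left(-2 - 3 \left(12 - 100 + 25\right)\right)^{2} = \left(-2 - -189\right)^{2} = \left(-2 + 189\right)^{2} = 187^{2} = 34969$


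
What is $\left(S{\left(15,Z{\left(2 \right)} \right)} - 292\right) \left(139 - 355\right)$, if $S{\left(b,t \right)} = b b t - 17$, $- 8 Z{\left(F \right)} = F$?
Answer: $78894$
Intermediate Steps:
$Z{\left(F \right)} = - \frac{F}{8}$
$S{\left(b,t \right)} = -17 + t b^{2}$ ($S{\left(b,t \right)} = b^{2} t - 17 = t b^{2} - 17 = -17 + t b^{2}$)
$\left(S{\left(15,Z{\left(2 \right)} \right)} - 292\right) \left(139 - 355\right) = \left(\left(-17 + \left(- \frac{1}{8}\right) 2 \cdot 15^{2}\right) - 292\right) \left(139 - 355\right) = \left(\left(-17 - \frac{225}{4}\right) - 292\right) \left(-216\right) = \left(- \frac{293}{4} - 292\right) \left(-216\right) = \left(- \frac{1461}{4}\right) \left(-216\right) = 78894$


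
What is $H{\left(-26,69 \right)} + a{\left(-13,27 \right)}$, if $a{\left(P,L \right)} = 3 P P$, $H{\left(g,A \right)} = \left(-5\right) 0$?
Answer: $507$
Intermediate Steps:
$H{\left(g,A \right)} = 0$
$a{\left(P,L \right)} = 3 P^{2}$
$H{\left(-26,69 \right)} + a{\left(-13,27 \right)} = 0 + 3 \left(-13\right)^{2} = 0 + 3 \cdot 169 = 0 + 507 = 507$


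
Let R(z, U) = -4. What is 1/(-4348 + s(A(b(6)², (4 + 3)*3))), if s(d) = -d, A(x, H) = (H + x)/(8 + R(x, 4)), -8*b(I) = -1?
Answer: -256/1114433 ≈ -0.00022971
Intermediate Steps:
b(I) = ⅛ (b(I) = -⅛*(-1) = ⅛)
A(x, H) = H/4 + x/4 (A(x, H) = (H + x)/(8 - 4) = (H + x)/4 = (H + x)*(¼) = H/4 + x/4)
1/(-4348 + s(A(b(6)², (4 + 3)*3))) = 1/(-4348 - (((4 + 3)*3)/4 + (⅛)²/4)) = 1/(-4348 - ((7*3)/4 + (¼)*(1/64))) = 1/(-4348 - ((¼)*21 + 1/256)) = 1/(-4348 - (21/4 + 1/256)) = 1/(-4348 - 1*1345/256) = 1/(-4348 - 1345/256) = 1/(-1114433/256) = -256/1114433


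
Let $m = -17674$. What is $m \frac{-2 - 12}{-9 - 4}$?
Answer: $- \frac{247436}{13} \approx -19034.0$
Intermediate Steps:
$m \frac{-2 - 12}{-9 - 4} = - 17674 \frac{-2 - 12}{-9 - 4} = - 17674 \left(- \frac{14}{-13}\right) = - 17674 \left(\left(-14\right) \left(- \frac{1}{13}\right)\right) = \left(-17674\right) \frac{14}{13} = - \frac{247436}{13}$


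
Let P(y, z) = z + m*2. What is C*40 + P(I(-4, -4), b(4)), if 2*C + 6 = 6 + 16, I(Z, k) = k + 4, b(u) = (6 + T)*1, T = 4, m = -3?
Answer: 324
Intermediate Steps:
b(u) = 10 (b(u) = (6 + 4)*1 = 10*1 = 10)
I(Z, k) = 4 + k
P(y, z) = -6 + z (P(y, z) = z - 3*2 = z - 6 = -6 + z)
C = 8 (C = -3 + (6 + 16)/2 = -3 + (½)*22 = -3 + 11 = 8)
C*40 + P(I(-4, -4), b(4)) = 8*40 + (-6 + 10) = 320 + 4 = 324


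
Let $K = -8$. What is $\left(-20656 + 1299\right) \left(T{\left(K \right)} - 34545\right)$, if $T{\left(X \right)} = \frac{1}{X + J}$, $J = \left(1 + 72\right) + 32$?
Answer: $\frac{64862674448}{97} \approx 6.6869 \cdot 10^{8}$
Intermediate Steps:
$J = 105$ ($J = 73 + 32 = 105$)
$T{\left(X \right)} = \frac{1}{105 + X}$ ($T{\left(X \right)} = \frac{1}{X + 105} = \frac{1}{105 + X}$)
$\left(-20656 + 1299\right) \left(T{\left(K \right)} - 34545\right) = \left(-20656 + 1299\right) \left(\frac{1}{105 - 8} - 34545\right) = - 19357 \left(\frac{1}{97} - 34545\right) = \left(-19357\right) \left(- \frac{3350864}{97}\right) = \frac{64862674448}{97}$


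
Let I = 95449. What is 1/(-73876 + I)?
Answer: 1/21573 ≈ 4.6354e-5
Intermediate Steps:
1/(-73876 + I) = 1/(-73876 + 95449) = 1/21573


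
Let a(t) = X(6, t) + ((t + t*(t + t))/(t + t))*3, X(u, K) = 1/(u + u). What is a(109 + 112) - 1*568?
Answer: 1159/12 ≈ 96.583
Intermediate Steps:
X(u, K) = 1/(2*u)
a(t) = 1/12 + 3*(t + 2*t²)/(2*t) (a(t) = (½)/6 + ((t + t*(t + t))/(t + t))*3 = (½)*(⅙) + ((t + t*(2*t))/((2*t)))*3 = 1/12 + ((t + 2*t²)*(1/(2*t)))*3 = 1/12 + ((t + 2*t²)/(2*t))*3 = 1/12 + 3*(t + 2*t²)/(2*t))
a(109 + 112) - 1*568 = (19/12 + 3*(109 + 112)) - 1*568 = (19/12 + 3*221) - 568 = (19/12 + 663) - 568 = 7975/12 - 568 = 1159/12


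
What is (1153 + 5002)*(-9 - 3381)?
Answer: -20865450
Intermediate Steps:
(1153 + 5002)*(-9 - 3381) = 6155*(-3390) = -20865450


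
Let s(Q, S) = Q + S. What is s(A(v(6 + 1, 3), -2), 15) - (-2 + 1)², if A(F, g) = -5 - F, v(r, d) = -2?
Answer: 11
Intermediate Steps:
s(A(v(6 + 1, 3), -2), 15) - (-2 + 1)² = ((-5 - 1*(-2)) + 15) - (-2 + 1)² = ((-5 + 2) + 15) - 1*(-1)² = (-3 + 15) - 1*1 = 12 - 1 = 11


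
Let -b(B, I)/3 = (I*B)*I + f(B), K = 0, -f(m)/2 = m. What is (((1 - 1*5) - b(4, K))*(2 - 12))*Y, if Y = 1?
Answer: 280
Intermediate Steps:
f(m) = -2*m
b(B, I) = 6*B - 3*B*I² (b(B, I) = -3*((I*B)*I - 2*B) = -3*((B*I)*I - 2*B) = -3*(B*I² - 2*B) = -3*(-2*B + B*I²) = 6*B - 3*B*I²)
(((1 - 1*5) - b(4, K))*(2 - 12))*Y = (((1 - 1*5) - 3*4*(2 - 1*0²))*(2 - 12))*1 = (((1 - 5) - 3*4*(2 - 1*0))*(-10))*1 = ((-4 - 3*4*(2 + 0))*(-10))*1 = ((-4 - 3*4*2)*(-10))*1 = ((-4 - 1*24)*(-10))*1 = ((-4 - 24)*(-10))*1 = -28*(-10)*1 = 280*1 = 280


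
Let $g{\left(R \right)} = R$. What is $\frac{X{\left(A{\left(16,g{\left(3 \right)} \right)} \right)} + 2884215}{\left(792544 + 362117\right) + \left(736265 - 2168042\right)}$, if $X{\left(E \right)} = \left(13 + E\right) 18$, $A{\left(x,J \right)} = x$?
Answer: $- \frac{961579}{92372} \approx -10.41$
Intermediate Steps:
$X{\left(E \right)} = 234 + 18 E$
$\frac{X{\left(A{\left(16,g{\left(3 \right)} \right)} \right)} + 2884215}{\left(792544 + 362117\right) + \left(736265 - 2168042\right)} = \frac{\left(234 + 18 \cdot 16\right) + 2884215}{\left(792544 + 362117\right) + \left(736265 - 2168042\right)} = \frac{\left(234 + 288\right) + 2884215}{1154661 - 1431777} = \frac{522 + 2884215}{-277116} = 2884737 \left(- \frac{1}{277116}\right) = - \frac{961579}{92372}$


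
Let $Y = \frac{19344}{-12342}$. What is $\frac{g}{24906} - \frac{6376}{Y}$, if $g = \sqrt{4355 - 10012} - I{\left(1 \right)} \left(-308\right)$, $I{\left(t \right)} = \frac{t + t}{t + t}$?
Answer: $\frac{2916553057}{716937} + \frac{i \sqrt{5657}}{24906} \approx 4068.1 + 0.0030199 i$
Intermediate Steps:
$Y = - \frac{3224}{2057}$ ($Y = 19344 \left(- \frac{1}{12342}\right) = - \frac{3224}{2057} \approx -1.5673$)
$I{\left(t \right)} = 1$ ($I{\left(t \right)} = \frac{2 t}{2 t} = 2 t \frac{1}{2 t} = 1$)
$g = 308 + i \sqrt{5657}$ ($g = \sqrt{4355 - 10012} - 1 \left(-308\right) = \sqrt{-5657} - -308 = i \sqrt{5657} + 308 = 308 + i \sqrt{5657} \approx 308.0 + 75.213 i$)
$\frac{g}{24906} - \frac{6376}{Y} = \frac{308 + i \sqrt{5657}}{24906} - \frac{6376}{- \frac{3224}{2057}} = \left(308 + i \sqrt{5657}\right) \frac{1}{24906} - - \frac{1639429}{403} = \left(\frac{22}{1779} + \frac{i \sqrt{5657}}{24906}\right) + \frac{1639429}{403} = \frac{2916553057}{716937} + \frac{i \sqrt{5657}}{24906}$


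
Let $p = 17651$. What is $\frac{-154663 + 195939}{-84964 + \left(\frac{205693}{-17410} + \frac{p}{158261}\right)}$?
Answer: $- \frac{113728753836760}{234135595061603} \approx -0.48574$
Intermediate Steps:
$\frac{-154663 + 195939}{-84964 + \left(\frac{205693}{-17410} + \frac{p}{158261}\right)} = \frac{-154663 + 195939}{-84964 + \left(\frac{205693}{-17410} + \frac{17651}{158261}\right)} = \frac{41276}{-84964 + \left(205693 \left(- \frac{1}{17410}\right) + 17651 \cdot \frac{1}{158261}\right)} = \frac{41276}{-84964 + \left(- \frac{205693}{17410} + \frac{17651}{158261}\right)} = \frac{41276}{-84964 - \frac{32245875963}{2755324010}} = \frac{41276}{- \frac{234135595061603}{2755324010}} = 41276 \left(- \frac{2755324010}{234135595061603}\right) = - \frac{113728753836760}{234135595061603}$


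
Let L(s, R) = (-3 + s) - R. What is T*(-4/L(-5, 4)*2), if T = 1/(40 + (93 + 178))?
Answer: 2/933 ≈ 0.0021436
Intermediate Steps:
L(s, R) = -3 + s - R
T = 1/311 (T = 1/(40 + 271) = 1/311 ≈ 0.0032154)
T*(-4/L(-5, 4)*2) = (-4/(-3 - 5 - 1*4)*2)/311 = (-4/(-3 - 5 - 4)*2)/311 = (-4/(-12)*2)/311 = (-4*(-1/12)*2)/311 = ((1/3)*2)/311 = (1/311)*(2/3) = 2/933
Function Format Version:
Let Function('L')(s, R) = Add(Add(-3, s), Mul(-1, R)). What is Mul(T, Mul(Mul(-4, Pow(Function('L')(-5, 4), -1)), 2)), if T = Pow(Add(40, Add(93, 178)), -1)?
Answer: Rational(2, 933) ≈ 0.0021436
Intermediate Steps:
Function('L')(s, R) = Add(-3, s, Mul(-1, R))
T = Rational(1, 311) (T = Pow(Add(40, 271), -1) = Pow(311, -1) = Rational(1, 311) ≈ 0.0032154)
Mul(T, Mul(Mul(-4, Pow(Function('L')(-5, 4), -1)), 2)) = Mul(Rational(1, 311), Mul(Mul(-4, Pow(Add(-3, -5, Mul(-1, 4)), -1)), 2)) = Mul(Rational(1, 311), Mul(Mul(-4, Pow(Add(-3, -5, -4), -1)), 2)) = Mul(Rational(1, 311), Mul(Mul(-4, Pow(-12, -1)), 2)) = Mul(Rational(1, 311), Mul(Mul(-4, Rational(-1, 12)), 2)) = Mul(Rational(1, 311), Mul(Rational(1, 3), 2)) = Mul(Rational(1, 311), Rational(2, 3)) = Rational(2, 933)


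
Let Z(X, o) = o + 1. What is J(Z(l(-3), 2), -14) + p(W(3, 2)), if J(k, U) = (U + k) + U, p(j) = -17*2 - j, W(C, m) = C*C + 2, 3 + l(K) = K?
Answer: -70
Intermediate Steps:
l(K) = -3 + K
W(C, m) = 2 + C² (W(C, m) = C² + 2 = 2 + C²)
p(j) = -34 - j
Z(X, o) = 1 + o
J(k, U) = k + 2*U
J(Z(l(-3), 2), -14) + p(W(3, 2)) = ((1 + 2) + 2*(-14)) + (-34 - (2 + 3²)) = (3 - 28) + (-34 - (2 + 9)) = -25 + (-34 - 1*11) = -25 + (-34 - 11) = -25 - 45 = -70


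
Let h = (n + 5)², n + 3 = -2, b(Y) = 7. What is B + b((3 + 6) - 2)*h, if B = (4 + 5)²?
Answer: 81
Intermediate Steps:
B = 81 (B = 9² = 81)
n = -5 (n = -3 - 2 = -5)
h = 0 (h = (-5 + 5)² = 0² = 0)
B + b((3 + 6) - 2)*h = 81 + 7*0 = 81 + 0 = 81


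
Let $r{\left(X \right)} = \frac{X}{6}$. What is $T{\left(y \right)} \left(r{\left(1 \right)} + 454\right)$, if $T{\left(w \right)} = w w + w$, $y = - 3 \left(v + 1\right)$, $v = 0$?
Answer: $2725$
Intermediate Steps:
$y = -3$ ($y = - 3 \left(0 + 1\right) = \left(-3\right) 1 = -3$)
$r{\left(X \right)} = \frac{X}{6}$ ($r{\left(X \right)} = X \frac{1}{6} = \frac{X}{6}$)
$T{\left(w \right)} = w + w^{2}$ ($T{\left(w \right)} = w^{2} + w = w + w^{2}$)
$T{\left(y \right)} \left(r{\left(1 \right)} + 454\right) = - 3 \left(1 - 3\right) \left(\frac{1}{6} \cdot 1 + 454\right) = \left(-3\right) \left(-2\right) \left(\frac{1}{6} + 454\right) = 6 \cdot \frac{2725}{6} = 2725$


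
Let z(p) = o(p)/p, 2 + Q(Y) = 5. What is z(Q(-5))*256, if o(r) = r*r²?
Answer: 2304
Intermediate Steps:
o(r) = r³
Q(Y) = 3 (Q(Y) = -2 + 5 = 3)
z(p) = p² (z(p) = p³/p = p²)
z(Q(-5))*256 = 3²*256 = 9*256 = 2304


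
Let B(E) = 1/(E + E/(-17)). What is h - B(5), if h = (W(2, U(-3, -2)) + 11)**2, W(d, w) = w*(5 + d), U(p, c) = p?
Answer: 7983/80 ≈ 99.787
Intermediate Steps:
h = 100 (h = (-3*(5 + 2) + 11)**2 = (-3*7 + 11)**2 = (-21 + 11)**2 = (-10)**2 = 100)
B(E) = 17/(16*E) (B(E) = 1/(E + E*(-1/17)) = 1/(E - E/17) = 1/(16*E/17) = 17/(16*E))
h - B(5) = 100 - 17/(16*5) = 100 - 1*17/80 = 100 - 17/80 = 7983/80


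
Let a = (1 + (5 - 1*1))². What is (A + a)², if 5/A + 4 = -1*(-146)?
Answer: 12638025/20164 ≈ 626.76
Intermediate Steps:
A = 5/142 (A = 5/(-4 - 1*(-146)) = 5/(-4 + 146) = 5/142 ≈ 0.035211)
a = 25 (a = (1 + (5 - 1))² = (1 + 4)² = 5² = 25)
(A + a)² = (5/142 + 25)² = (3555/142)² = 12638025/20164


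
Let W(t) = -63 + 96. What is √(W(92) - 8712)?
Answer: I*√8679 ≈ 93.161*I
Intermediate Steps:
W(t) = 33
√(W(92) - 8712) = √(33 - 8712) = √(-8679) = I*√8679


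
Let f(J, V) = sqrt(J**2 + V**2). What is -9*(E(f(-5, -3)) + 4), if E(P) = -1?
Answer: -27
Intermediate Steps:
-9*(E(f(-5, -3)) + 4) = -9*(-1 + 4) = -9*3 = -27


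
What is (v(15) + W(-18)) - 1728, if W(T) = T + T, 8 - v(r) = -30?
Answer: -1726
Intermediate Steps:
v(r) = 38 (v(r) = 8 - 1*(-30) = 8 + 30 = 38)
W(T) = 2*T
(v(15) + W(-18)) - 1728 = (38 + 2*(-18)) - 1728 = (38 - 36) - 1728 = 2 - 1728 = -1726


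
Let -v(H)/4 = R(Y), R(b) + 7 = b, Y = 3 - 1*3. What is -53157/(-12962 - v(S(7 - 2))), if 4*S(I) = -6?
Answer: 17719/4330 ≈ 4.0921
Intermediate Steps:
S(I) = -3/2 (S(I) = (¼)*(-6) = -3/2)
Y = 0 (Y = 3 - 3 = 0)
R(b) = -7 + b
v(H) = 28 (v(H) = -4*(-7 + 0) = -4*(-7) = 28)
-53157/(-12962 - v(S(7 - 2))) = -53157/(-12962 - 1*28) = -53157/(-12962 - 28) = -53157/(-12990) = -53157*(-1/12990) = 17719/4330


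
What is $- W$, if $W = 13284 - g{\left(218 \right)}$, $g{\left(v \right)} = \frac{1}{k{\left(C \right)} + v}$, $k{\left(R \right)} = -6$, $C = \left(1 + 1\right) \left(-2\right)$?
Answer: $- \frac{2816207}{212} \approx -13284.0$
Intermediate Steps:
$C = -4$ ($C = 2 \left(-2\right) = -4$)
$g{\left(v \right)} = \frac{1}{-6 + v}$
$W = \frac{2816207}{212}$ ($W = 13284 - \frac{1}{-6 + 218} = 13284 - \frac{1}{212} = \frac{2816207}{212} \approx 13284.0$)
$- W = \left(-1\right) \frac{2816207}{212} = - \frac{2816207}{212}$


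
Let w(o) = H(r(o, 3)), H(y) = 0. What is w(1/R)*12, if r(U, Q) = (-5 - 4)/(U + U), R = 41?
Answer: 0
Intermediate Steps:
r(U, Q) = -9/(2*U) (r(U, Q) = -9*1/(2*U) = -9/(2*U))
w(o) = 0
w(1/R)*12 = 0*12 = 0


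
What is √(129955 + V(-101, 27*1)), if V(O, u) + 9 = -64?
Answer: √129882 ≈ 360.39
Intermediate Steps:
V(O, u) = -73 (V(O, u) = -9 - 64 = -73)
√(129955 + V(-101, 27*1)) = √(129955 - 73) = √129882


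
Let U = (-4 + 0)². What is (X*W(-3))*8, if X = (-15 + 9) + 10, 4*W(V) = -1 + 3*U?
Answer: 376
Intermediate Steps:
U = 16 (U = (-4)² = 16)
W(V) = 47/4 (W(V) = (-1 + 3*16)/4 = (-1 + 48)/4 = (¼)*47 = 47/4)
X = 4 (X = -6 + 10 = 4)
(X*W(-3))*8 = (4*(47/4))*8 = 47*8 = 376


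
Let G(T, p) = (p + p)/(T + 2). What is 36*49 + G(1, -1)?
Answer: 5290/3 ≈ 1763.3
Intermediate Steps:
G(T, p) = 2*p/(2 + T) (G(T, p) = (2*p)/(2 + T) = 2*p/(2 + T))
36*49 + G(1, -1) = 36*49 + 2*(-1)/(2 + 1) = 1764 + 2*(-1)/3 = 1764 + 2*(-1)*(⅓) = 1764 - ⅔ = 5290/3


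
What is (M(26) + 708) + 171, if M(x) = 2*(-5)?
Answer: 869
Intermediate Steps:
M(x) = -10
(M(26) + 708) + 171 = (-10 + 708) + 171 = 698 + 171 = 869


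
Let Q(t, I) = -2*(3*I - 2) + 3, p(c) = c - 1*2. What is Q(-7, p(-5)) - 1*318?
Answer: -269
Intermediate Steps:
p(c) = -2 + c (p(c) = c - 2 = -2 + c)
Q(t, I) = 7 - 6*I (Q(t, I) = -2*(-2 + 3*I) + 3 = (4 - 6*I) + 3 = 7 - 6*I)
Q(-7, p(-5)) - 1*318 = (7 - 6*(-2 - 5)) - 1*318 = (7 - 6*(-7)) - 318 = (7 + 42) - 318 = 49 - 318 = -269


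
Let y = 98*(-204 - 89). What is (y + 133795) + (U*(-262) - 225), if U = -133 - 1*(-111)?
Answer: 110620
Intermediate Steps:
U = -22 (U = -133 + 111 = -22)
y = -28714 (y = 98*(-293) = -28714)
(y + 133795) + (U*(-262) - 225) = (-28714 + 133795) + (-22*(-262) - 225) = 105081 + (5764 - 225) = 105081 + 5539 = 110620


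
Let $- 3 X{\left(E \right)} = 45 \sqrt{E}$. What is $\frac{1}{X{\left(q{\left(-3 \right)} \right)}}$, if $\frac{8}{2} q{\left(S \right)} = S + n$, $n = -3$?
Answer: $\frac{i \sqrt{6}}{45} \approx 0.054433 i$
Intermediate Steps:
$q{\left(S \right)} = - \frac{3}{4} + \frac{S}{4}$ ($q{\left(S \right)} = \frac{S - 3}{4} = \frac{-3 + S}{4} = - \frac{3}{4} + \frac{S}{4}$)
$X{\left(E \right)} = - 15 \sqrt{E}$ ($X{\left(E \right)} = - \frac{45 \sqrt{E}}{3} = - 15 \sqrt{E}$)
$\frac{1}{X{\left(q{\left(-3 \right)} \right)}} = \frac{1}{\left(-15\right) \sqrt{- \frac{3}{4} + \frac{1}{4} \left(-3\right)}} = \frac{1}{\left(-15\right) \sqrt{- \frac{3}{4} - \frac{3}{4}}} = \frac{1}{\left(-15\right) \sqrt{- \frac{3}{2}}} = \frac{1}{\left(-15\right) \frac{i \sqrt{6}}{2}} = \frac{1}{\left(- \frac{15}{2}\right) i \sqrt{6}} = \frac{i \sqrt{6}}{45}$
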